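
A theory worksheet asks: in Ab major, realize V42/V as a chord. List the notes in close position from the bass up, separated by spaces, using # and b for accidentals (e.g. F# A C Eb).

The slash means an applied dominant: we want the dominant of V. In Ab major, V is Eb major, and its dominant is built on Bb.
Building a dominant seventh chord on Bb gives Bb-D-F-Ab.
The figured bass 42 indicates third inversion, placing the seventh (Ab) in the bass: Ab-Bb-D-F.

Ab Bb D F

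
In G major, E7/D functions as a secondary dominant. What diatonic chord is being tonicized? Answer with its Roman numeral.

ii

The chord is a dominant seventh chord on E.
A dominant resolves down a perfect fifth: E → A. In G major, A is scale degree 2, i.e. ii.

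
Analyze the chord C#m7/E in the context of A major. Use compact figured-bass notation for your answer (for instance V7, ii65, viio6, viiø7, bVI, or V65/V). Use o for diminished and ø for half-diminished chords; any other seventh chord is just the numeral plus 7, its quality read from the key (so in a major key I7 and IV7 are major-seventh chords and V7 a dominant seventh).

iii65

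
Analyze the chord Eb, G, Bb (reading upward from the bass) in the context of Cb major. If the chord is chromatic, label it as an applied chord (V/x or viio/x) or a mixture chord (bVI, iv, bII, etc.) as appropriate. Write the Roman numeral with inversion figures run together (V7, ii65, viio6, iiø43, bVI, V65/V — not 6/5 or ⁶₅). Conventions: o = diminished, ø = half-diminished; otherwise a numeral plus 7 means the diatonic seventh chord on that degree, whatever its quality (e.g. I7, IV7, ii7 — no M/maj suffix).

V/vi

Stacked in thirds the chord is Eb-G-Bb: a major triad on Eb.
Eb is not a diatonic chord root with this quality in Cb major, but it lies a perfect fifth above Ab (vi), so the chord functions as an applied dominant of vi.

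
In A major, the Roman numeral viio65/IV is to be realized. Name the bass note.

E

The applied chord viio65/IV is rooted on C#: C#-E-G-Bb.
The figure 65 means first inversion — the third is in the bass.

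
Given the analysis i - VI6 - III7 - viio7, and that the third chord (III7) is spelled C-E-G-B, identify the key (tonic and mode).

A minor

III7 is given as C-E-G-B — a major seventh chord with root C.
III7 on C implies C is the mediant; that puts the tonic at A, and the uppercase numeral fits minor mode.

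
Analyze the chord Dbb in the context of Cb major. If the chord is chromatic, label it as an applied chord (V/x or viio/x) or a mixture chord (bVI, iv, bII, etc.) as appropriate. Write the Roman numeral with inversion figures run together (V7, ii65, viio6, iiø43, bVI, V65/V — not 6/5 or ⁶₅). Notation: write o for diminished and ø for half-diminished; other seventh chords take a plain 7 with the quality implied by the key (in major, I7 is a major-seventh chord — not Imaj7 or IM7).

bII

Stacked in thirds the chord is Dbb-Fb-Abb: a major triad on Dbb.
Dbb is the lowered second degree of Cb major (diatonic 2 would be Db). This is the Neapolitan chord — a major triad on the lowered second degree.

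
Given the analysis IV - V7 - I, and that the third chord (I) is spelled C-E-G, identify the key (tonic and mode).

C major

The chord C is a major triad rooted on C; its label is I.
If C is scale degree 1 and the mode makes that degree carry a major triad, the tonic is C and the mode is major.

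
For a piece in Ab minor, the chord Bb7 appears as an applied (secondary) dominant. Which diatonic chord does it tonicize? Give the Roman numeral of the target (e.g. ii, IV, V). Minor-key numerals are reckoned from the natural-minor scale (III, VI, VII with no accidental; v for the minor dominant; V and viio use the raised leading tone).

The chord is a dominant seventh chord on Bb.
A dominant resolves down a perfect fifth: Bb → Eb. In Ab minor, Eb is scale degree 5, i.e. V.

V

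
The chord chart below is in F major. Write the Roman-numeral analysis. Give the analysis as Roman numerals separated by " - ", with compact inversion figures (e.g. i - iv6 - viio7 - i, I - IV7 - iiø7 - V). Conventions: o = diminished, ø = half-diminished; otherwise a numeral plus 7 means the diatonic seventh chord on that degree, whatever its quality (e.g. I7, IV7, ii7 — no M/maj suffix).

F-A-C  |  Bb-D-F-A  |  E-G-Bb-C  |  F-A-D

I - IV7 - V65 - vi6

F-A-C: root F is the tonic; major triad there is I.
Bb-D-F-A: root Bb is the subdominant; major seventh chord there is IV7.
E-G-Bb-C: root C is the dominant; dominant seventh chord there is V65.
F-A-D: root D is the submediant; minor triad there is vi6.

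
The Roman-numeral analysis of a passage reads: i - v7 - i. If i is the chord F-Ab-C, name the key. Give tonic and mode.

F minor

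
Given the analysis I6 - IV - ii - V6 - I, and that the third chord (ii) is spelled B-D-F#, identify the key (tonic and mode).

The chord Bm is a minor triad rooted on B; its label is ii.
Counting down one scale step from B places the tonic on A; a minor triad on degree 2 is diatonic only in major.

A major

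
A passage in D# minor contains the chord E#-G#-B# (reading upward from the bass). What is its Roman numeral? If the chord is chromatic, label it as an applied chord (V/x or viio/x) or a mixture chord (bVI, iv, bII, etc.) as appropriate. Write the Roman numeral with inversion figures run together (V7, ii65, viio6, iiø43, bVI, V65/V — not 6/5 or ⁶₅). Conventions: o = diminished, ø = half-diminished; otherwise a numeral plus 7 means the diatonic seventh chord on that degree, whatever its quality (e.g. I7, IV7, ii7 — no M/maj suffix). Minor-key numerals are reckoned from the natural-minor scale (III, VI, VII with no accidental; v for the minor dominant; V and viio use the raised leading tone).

ii

The pitches E#-G#-B# form a minor triad rooted on E#.
E# is the second degree of D# minor. This is the minor supertonic, borrowed from the parallel major (the Dorian ii).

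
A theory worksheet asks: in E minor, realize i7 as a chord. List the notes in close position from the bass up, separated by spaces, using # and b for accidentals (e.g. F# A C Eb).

E G B D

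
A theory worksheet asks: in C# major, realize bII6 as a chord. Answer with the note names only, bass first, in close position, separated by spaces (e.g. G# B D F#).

F# A D

bII6 is the Neapolitan sixth — a major triad on the lowered second degree, here in its customary first inversion. In C# major that root is D.
So the chord is D-F#-A, a major triad.
With the 6 figure the chord is in first inversion; from the bass F# upward in close position it reads F#-A-D.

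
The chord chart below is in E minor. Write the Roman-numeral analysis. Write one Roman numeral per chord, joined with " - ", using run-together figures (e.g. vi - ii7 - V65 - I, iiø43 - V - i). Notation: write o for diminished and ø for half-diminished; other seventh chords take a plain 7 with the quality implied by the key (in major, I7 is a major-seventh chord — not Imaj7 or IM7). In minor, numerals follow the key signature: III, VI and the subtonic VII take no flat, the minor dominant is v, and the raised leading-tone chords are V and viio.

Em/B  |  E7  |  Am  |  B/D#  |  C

Em/B: minor triad on E = scale degree 1 → i64.
E7: chromatic; E is V of iv, so V7/iv.
Am has root A, degree 4 in E minor, so iv.
B/D#: root B is the dominant; major triad there is V6.
C has root C, degree 6 in E minor, so VI.

i64 - V7/iv - iv - V6 - VI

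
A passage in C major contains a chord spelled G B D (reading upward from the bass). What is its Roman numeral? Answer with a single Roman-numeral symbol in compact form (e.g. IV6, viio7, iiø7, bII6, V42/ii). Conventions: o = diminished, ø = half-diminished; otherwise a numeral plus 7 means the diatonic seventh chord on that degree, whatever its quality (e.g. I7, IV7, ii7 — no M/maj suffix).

V

Stacked in thirds the chord is G-B-D: a major triad on G.
In C major, G is the dominant; the diatonic major triad there is V.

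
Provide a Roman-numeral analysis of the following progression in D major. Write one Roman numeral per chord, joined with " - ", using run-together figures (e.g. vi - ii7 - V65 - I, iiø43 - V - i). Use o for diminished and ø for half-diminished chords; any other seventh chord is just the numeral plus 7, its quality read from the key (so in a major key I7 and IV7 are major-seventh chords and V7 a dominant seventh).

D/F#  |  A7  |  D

I6 - V7 - I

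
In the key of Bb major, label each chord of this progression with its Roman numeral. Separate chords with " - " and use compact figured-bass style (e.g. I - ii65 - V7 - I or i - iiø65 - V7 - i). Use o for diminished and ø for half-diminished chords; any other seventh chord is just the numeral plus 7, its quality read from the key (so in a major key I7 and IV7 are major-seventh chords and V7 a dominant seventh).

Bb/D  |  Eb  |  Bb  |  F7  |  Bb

I6 - IV - I - V7 - I

Bb/D has root Bb, degree 1 in Bb major, so I6.
Eb has root Eb, degree 4 in Bb major, so IV.
Bb: major triad on Bb = scale degree 1 → I.
F7: dominant seventh chord on F = scale degree 5 → V7.
Bb: root Bb is the tonic; major triad there is I.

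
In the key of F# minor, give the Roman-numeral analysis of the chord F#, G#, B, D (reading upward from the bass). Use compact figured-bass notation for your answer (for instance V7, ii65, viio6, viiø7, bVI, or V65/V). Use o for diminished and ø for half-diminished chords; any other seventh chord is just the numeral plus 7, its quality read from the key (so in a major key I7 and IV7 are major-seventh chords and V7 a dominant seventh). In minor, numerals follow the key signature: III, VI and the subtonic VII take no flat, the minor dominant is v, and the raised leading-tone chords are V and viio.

iiø42

The pitches G#-B-D-F# form a half-diminished seventh chord rooted on G#.
G# is scale degree 2 in F# minor, and a half-diminished seventh chord on that degree is written iiø7.
With F# in the bass the chord is in third inversion, so the figured bass is 42.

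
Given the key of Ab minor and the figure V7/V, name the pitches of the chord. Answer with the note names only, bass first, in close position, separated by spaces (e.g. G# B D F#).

Bb D F Ab

V7/V is a secondary dominant — the dominant seventh of V. V in Ab minor is Eb, so the applied chord's root is Bb, a perfect fifth above.
Building a dominant seventh chord on Bb gives Bb-D-F-Ab.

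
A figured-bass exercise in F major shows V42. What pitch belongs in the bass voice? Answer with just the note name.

Bb

V in F major has root C; the chord is C-E-G-Bb.
The figure 42 means third inversion — the seventh is in the bass.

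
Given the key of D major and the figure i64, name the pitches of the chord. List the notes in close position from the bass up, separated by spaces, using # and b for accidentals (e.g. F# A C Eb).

A D F

Scale degree 1 in D major is D; here the chord built on it is altered to a minor triad. i64 is the minor tonic, borrowed from the parallel minor.
So the chord is D-F-A, a minor triad.
The figured bass 64 indicates second inversion, placing the fifth (A) in the bass: A-D-F.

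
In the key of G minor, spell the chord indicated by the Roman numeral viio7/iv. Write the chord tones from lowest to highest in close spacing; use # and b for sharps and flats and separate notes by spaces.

B D F Ab

The slash marks an applied leading-tone chord: viio of iv. In G minor, iv is C, so the leading tone to it is B, a half step below.
Building a fully diminished seventh chord on B gives B-D-F-Ab.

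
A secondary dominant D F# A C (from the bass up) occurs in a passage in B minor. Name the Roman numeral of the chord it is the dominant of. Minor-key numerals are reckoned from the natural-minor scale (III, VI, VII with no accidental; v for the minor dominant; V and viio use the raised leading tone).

VI

The chord is a dominant seventh chord on D.
A dominant resolves down a perfect fifth: D → G. In B minor, G is scale degree 6, i.e. VI.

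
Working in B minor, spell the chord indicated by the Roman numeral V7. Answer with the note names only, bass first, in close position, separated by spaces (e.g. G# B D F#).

In B minor, scale degree 5 is F#. The dominant is major (leading tone raised), so V is a dominant seventh chord.
That chord is spelled F#-A#-C#-E.

F# A# C# E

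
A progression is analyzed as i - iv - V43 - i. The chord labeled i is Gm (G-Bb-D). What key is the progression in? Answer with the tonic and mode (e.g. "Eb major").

The chord Gm is a minor triad rooted on G; its label is i.
If G is scale degree 1 and the mode makes that degree carry a minor triad, the tonic is G and the mode is minor.

G minor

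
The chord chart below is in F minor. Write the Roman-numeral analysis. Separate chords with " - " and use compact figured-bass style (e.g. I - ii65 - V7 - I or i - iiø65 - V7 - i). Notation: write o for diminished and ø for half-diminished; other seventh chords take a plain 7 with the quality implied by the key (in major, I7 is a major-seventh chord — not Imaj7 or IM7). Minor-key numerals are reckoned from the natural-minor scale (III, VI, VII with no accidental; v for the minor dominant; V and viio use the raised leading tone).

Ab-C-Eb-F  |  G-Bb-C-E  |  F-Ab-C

Ab-C-Eb-F: root F is the tonic; minor seventh chord there is i65.
G-Bb-C-E: root C is the dominant; dominant seventh chord there is V43.
F-Ab-C has root F, degree 1 in F minor, so i.

i65 - V43 - i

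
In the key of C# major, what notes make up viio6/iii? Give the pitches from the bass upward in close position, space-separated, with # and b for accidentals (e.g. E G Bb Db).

F## A# D##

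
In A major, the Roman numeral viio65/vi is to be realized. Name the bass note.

G#

The applied chord viio65/vi is rooted on E#: E#-G#-B-D.
The figure 65 means first inversion — the third is in the bass.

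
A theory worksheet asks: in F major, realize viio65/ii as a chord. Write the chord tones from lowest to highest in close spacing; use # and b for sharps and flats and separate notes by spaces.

viio65/ii is a secondary leading-tone chord. The target ii is G in F major; the applied chord is rooted a semitone below, on F#.
Building a fully diminished seventh chord on F# gives F#-A-C-Eb.
The figured bass 65 indicates first inversion, placing the third (A) in the bass: A-C-Eb-F#.

A C Eb F#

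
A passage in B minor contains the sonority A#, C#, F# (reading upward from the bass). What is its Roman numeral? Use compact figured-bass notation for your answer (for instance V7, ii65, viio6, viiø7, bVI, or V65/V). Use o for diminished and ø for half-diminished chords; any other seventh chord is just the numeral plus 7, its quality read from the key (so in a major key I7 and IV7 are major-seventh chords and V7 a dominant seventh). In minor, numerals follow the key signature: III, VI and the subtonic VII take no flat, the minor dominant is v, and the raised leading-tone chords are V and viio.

V6

The pitches F#-A#-C# form a major triad rooted on F#.
In B minor, F# is the dominant; the diatonic major triad there is V.
With A# in the bass the chord is in first inversion, so the figured bass is 6.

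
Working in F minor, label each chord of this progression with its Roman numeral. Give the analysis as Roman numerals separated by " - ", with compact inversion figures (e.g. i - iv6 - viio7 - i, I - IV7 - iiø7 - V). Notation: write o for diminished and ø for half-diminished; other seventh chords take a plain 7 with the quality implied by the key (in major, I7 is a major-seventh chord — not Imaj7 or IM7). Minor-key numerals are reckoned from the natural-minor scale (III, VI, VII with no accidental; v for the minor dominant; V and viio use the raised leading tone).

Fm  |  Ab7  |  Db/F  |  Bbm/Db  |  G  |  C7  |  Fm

Fm: root F is the tonic; minor triad there is i.
Ab7: chromatic; Ab is V of VI, so V7/VI.
Db/F: major triad on Db = scale degree 6 → VI6.
Bbm/Db has root Bb, degree 4 in F minor, so iv6.
G: a major triad on G, the applied dominant of V → V/V.
C7: root C is the dominant; dominant seventh chord there is V7.
Fm has root F, degree 1 in F minor, so i.

i - V7/VI - VI6 - iv6 - V/V - V7 - i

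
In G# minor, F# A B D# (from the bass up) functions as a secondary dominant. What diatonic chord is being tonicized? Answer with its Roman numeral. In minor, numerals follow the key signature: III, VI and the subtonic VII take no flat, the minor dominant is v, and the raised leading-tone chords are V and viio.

The chord is a dominant seventh chord on B.
A dominant resolves down a perfect fifth: B → E. In G# minor, E is scale degree 6, i.e. VI.

VI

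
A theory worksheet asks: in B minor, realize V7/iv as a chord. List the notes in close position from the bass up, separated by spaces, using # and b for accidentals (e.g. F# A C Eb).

V7/iv is a secondary dominant — the dominant seventh of iv. iv in B minor is E, so the applied chord's root is B, a perfect fifth above.
Building a dominant seventh chord on B gives B-D#-F#-A.

B D# F# A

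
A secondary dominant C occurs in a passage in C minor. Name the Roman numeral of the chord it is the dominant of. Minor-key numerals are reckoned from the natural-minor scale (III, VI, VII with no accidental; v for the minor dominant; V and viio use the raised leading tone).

The chord is a major triad on C.
A dominant resolves down a perfect fifth: C → F. In C minor, F is scale degree 4, i.e. iv.

iv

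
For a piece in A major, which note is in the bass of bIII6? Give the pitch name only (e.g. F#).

bIII in A major has root C; the chord is C-E-G.
The figure 6 means first inversion — the third is in the bass.

E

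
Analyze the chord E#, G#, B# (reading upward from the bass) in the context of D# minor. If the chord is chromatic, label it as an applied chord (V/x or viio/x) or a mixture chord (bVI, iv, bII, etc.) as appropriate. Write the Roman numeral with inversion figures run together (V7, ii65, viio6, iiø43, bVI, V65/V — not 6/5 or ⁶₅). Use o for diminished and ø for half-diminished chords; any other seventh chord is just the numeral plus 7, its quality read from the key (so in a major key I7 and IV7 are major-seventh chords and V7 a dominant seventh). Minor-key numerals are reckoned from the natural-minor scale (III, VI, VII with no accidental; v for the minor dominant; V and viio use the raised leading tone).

ii

Stacked in thirds the chord is E#-G#-B#: a minor triad on E#.
E# is the second degree of D# minor. This is the minor supertonic, borrowed from the parallel major (the Dorian ii).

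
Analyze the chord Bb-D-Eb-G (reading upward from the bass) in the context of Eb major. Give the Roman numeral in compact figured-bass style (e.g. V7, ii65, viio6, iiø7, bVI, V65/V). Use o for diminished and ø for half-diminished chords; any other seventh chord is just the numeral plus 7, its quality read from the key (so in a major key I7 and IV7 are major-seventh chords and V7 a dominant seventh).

I43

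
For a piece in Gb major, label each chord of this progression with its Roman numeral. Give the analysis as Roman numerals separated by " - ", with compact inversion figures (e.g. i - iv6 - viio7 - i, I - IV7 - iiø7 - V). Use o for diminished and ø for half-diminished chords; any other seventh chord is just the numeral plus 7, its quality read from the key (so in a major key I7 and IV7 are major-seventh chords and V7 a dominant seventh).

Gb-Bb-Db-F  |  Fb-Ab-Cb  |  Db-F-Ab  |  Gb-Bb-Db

I7 - bVII - V - I

Gb-Bb-Db-F: root Gb is the tonic; major seventh chord there is I7.
Fb-Ab-Cb: major triad on Fb — chromatic; bVII (borrowed from the parallel minor).
Db-F-Ab: root Db is the dominant; major triad there is V.
Gb-Bb-Db: root Gb is the tonic; major triad there is I.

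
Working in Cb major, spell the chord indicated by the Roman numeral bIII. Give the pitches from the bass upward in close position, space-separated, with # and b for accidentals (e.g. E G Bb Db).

bIII is a major triad on the lowered third degree, borrowed from the parallel minor. In Cb major that root is Ebb.
So the chord is Ebb-Gb-Bbb, a major triad.

Ebb Gb Bbb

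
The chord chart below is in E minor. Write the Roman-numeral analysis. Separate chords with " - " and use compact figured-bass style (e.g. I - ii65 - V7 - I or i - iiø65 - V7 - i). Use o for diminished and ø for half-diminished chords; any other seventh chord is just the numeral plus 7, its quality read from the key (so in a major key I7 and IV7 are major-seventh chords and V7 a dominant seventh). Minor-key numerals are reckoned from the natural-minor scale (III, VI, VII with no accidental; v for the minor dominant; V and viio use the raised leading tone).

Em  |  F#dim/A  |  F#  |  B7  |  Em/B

Em: root E is the tonic; minor triad there is i.
F#dim/A: root F# is the supertonic; diminished triad there is iio6.
F#: a major triad on F#, the applied dominant of V → V/V.
B7: root B is the dominant; dominant seventh chord there is V7.
Em/B: root E is the tonic; minor triad there is i64.

i - iio6 - V/V - V7 - i64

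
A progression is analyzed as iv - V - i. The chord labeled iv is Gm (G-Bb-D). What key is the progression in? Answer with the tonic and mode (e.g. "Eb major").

The chord Gm is a minor triad rooted on G; its label is iv.
If G is scale degree 4 and the mode makes that degree carry a minor triad, the tonic is D and the mode is minor.

D minor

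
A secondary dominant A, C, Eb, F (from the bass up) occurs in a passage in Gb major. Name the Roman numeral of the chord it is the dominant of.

The chord is a dominant seventh chord on F.
A dominant resolves down a perfect fifth: F → Bb. In Gb major, Bb is scale degree 3, i.e. iii.

iii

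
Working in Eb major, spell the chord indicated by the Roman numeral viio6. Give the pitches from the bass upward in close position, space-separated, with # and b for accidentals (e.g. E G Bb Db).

In Eb major, scale degree 7 is D, and the diatonic chord built there is a diminished triad.
That chord is spelled D-F-Ab.
With the 6 figure the chord is in first inversion; from the bass F upward in close position it reads F-Ab-D.

F Ab D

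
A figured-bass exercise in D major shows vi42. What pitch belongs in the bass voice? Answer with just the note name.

A

vi in D major has root B; the chord is B-D-F#-A.
The figure 42 means third inversion — the seventh is in the bass.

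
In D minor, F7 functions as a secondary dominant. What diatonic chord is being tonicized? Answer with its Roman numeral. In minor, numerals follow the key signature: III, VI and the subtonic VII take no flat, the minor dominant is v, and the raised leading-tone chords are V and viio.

VI

The chord is a dominant seventh chord on F.
A dominant resolves down a perfect fifth: F → Bb. In D minor, Bb is scale degree 6, i.e. VI.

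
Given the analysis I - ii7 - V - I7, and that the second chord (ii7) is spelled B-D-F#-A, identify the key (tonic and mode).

A major

The anchor chord is a minor seventh chord on B, labeled ii7.
ii7 on B implies B is the supertonic; that puts the tonic at A, and the lowercase numeral fits major mode.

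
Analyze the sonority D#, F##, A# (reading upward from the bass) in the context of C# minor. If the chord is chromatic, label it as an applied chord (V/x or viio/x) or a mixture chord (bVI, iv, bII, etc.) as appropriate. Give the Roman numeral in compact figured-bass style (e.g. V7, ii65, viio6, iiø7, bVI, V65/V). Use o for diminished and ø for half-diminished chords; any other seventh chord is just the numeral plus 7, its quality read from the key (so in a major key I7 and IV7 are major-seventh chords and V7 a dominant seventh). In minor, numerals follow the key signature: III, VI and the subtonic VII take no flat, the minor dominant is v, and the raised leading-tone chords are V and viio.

V/V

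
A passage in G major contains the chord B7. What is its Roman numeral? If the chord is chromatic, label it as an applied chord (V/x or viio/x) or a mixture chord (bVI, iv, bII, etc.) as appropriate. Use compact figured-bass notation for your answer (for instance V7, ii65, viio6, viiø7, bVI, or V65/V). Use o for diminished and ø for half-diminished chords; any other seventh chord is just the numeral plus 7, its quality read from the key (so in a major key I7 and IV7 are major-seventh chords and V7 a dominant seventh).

V7/vi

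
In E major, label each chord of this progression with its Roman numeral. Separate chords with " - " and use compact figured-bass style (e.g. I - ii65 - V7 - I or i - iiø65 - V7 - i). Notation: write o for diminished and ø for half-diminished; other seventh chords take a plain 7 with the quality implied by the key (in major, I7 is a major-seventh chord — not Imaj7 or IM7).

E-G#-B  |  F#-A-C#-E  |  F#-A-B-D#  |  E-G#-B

E-G#-B has root E, degree 1 in E major, so I.
F#-A-C#-E has root F#, degree 2 in E major, so ii7.
F#-A-B-D#: root B is the dominant; dominant seventh chord there is V43.
E-G#-B: root E is the tonic; major triad there is I.

I - ii7 - V43 - I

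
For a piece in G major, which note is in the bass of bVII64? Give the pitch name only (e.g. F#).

bVII in G major has root F; the chord is F-A-C.
The figure 64 means second inversion — the fifth is in the bass.

C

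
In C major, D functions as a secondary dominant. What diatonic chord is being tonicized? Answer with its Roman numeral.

V

The chord is a major triad on D.
A dominant resolves down a perfect fifth: D → G. In C major, G is scale degree 5, i.e. V.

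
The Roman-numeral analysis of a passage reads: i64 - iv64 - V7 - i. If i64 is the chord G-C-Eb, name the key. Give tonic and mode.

C minor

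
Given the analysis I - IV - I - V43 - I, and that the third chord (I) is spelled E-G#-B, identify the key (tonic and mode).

E major

The anchor chord is a major triad on E, labeled I.
If E is scale degree 1 and the mode makes that degree carry a major triad, the tonic is E and the mode is major.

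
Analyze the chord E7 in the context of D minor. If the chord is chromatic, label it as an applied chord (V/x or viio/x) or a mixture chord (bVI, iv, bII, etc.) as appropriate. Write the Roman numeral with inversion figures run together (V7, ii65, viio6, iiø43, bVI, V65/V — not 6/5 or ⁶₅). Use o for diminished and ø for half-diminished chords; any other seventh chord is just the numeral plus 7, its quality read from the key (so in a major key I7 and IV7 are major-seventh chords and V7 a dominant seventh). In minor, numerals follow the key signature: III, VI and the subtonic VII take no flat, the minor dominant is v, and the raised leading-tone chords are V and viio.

V7/V

Stacked in thirds the chord is E-G#-B-D: a dominant seventh chord on E.
E is not a diatonic chord root with this quality in D minor, but it lies a perfect fifth above A (V), so the chord functions as an applied dominant of V.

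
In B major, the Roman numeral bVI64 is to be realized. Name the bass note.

D

bVI in B major has root G; the chord is G-B-D.
The figure 64 means second inversion — the fifth is in the bass.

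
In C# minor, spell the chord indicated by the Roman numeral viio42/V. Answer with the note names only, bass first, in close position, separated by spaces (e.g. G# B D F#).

E F## A# C#

viio42/V is a secondary leading-tone chord. The target V is G# in C# minor; the applied chord is rooted a semitone below, on F##.
Building a fully diminished seventh chord on F## gives F##-A#-C#-E.
With the 42 figure the chord is in third inversion; from the bass E upward in close position it reads E-F##-A#-C#.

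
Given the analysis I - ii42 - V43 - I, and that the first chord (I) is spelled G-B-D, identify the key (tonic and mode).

G major

The chord G is a major triad rooted on G; its label is I.
If G is scale degree 1 and the mode makes that degree carry a major triad, the tonic is G and the mode is major.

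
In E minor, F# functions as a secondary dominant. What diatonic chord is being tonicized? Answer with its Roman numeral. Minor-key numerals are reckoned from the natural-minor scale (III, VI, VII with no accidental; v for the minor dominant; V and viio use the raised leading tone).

The chord is a major triad on F#.
A dominant resolves down a perfect fifth: F# → B. In E minor, B is scale degree 5, i.e. V.

V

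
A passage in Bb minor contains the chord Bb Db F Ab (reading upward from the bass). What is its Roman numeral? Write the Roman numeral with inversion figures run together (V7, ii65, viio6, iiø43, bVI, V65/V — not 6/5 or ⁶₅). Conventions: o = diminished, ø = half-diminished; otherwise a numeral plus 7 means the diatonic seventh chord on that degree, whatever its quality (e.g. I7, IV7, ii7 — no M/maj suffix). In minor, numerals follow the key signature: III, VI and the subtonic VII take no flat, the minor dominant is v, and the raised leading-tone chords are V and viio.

i7

Stacked in thirds the chord is Bb-Db-F-Ab: a minor seventh chord on Bb.
Bb is scale degree 1 in Bb minor, and a minor seventh chord on that degree is written i7.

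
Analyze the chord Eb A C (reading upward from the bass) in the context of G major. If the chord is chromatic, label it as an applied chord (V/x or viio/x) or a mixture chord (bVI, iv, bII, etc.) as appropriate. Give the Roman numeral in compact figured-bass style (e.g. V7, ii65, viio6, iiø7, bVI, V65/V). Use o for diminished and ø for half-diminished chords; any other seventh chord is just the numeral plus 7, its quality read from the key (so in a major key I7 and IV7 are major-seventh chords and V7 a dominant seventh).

iio64

Stacked in thirds the chord is A-C-Eb: a diminished triad on A.
A is the second degree of G major. This is the diminished supertonic triad, borrowed from the parallel minor.
With Eb in the bass the chord is in second inversion, so the figured bass is 64.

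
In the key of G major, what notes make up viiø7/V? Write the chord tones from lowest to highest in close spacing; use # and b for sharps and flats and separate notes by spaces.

viiø7/V is a secondary leading-tone chord. The target V is D in G major; the applied chord is rooted a semitone below, on C#.
Building a half-diminished seventh chord on C# gives C#-E-G-B.

C# E G B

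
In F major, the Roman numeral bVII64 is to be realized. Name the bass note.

bVII in F major has root Eb; the chord is Eb-G-Bb.
The figure 64 means second inversion — the fifth is in the bass.

Bb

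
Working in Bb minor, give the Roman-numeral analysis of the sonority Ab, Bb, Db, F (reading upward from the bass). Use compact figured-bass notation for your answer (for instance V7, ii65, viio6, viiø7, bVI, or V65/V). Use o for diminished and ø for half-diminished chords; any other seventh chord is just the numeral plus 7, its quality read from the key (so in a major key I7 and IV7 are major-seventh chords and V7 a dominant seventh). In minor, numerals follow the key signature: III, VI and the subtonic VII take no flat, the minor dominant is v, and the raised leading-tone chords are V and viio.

i42

The pitches Bb-Db-F-Ab form a minor seventh chord rooted on Bb.
In Bb minor, Bb is the tonic; the diatonic minor seventh chord there is i7.
With Ab in the bass the chord is in third inversion, so the figured bass is 42.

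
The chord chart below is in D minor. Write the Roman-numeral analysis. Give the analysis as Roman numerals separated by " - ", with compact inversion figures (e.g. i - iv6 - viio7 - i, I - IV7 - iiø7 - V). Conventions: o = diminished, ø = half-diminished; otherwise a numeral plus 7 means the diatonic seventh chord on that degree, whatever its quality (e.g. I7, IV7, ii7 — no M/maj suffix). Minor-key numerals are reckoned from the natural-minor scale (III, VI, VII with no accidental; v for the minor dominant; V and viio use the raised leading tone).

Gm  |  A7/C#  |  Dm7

iv - V65 - i7

Gm: root G is the subdominant; minor triad there is iv.
A7/C# has root A, degree 5 in D minor, so V65.
Dm7: root D is the tonic; minor seventh chord there is i7.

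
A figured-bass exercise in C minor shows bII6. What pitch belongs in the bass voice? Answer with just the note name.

bII in C minor has root Db; the chord is Db-F-Ab.
The figure 6 means first inversion — the third is in the bass.

F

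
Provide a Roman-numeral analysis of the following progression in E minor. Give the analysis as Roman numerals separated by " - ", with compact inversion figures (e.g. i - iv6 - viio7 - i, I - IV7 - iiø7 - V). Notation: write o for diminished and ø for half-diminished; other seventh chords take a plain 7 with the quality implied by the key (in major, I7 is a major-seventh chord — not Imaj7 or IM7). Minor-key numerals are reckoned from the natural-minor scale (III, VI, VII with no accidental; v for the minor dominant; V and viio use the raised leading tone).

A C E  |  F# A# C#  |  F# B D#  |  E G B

iv - V/V - V64 - i

A-C-E: minor triad on A = scale degree 4 → iv.
F#-A#-C# is the secondary dominant of V (major triad on F#): V/V.
F#-B-D#: root B is the dominant; major triad there is V64.
E-G-B: minor triad on E = scale degree 1 → i.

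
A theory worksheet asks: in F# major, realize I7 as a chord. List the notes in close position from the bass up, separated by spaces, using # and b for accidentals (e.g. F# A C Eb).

F# A# C# E#

The numeral's case and figure indicate a major seventh chord. In F# major its root, the first degree, is F#.
That chord is spelled F#-A#-C#-E#.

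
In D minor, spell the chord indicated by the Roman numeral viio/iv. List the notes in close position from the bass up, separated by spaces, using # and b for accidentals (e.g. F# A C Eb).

The slash marks an applied leading-tone chord: viio of iv. In D minor, iv is G, so the leading tone to it is F#, a half step below.
Building a diminished triad on F# gives F#-A-C.

F# A C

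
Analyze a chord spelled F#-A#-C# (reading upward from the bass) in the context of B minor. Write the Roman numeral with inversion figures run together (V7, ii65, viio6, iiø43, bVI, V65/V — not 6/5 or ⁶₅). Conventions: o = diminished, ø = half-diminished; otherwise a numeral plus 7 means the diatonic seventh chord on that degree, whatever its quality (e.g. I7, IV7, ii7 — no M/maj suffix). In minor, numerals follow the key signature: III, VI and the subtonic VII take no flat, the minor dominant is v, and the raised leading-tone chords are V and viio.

V

Stacked in thirds the chord is F#-A#-C#: a major triad on F#.
F# is scale degree 5 in B minor, and a major triad on that degree is written V.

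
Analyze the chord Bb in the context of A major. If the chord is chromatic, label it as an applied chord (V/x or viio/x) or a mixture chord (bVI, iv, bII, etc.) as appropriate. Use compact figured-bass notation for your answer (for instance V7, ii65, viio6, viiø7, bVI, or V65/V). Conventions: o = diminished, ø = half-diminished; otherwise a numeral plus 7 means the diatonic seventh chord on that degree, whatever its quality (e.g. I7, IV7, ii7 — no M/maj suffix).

bII

Stacked in thirds the chord is Bb-D-F: a major triad on Bb.
Bb is the lowered second degree of A major (diatonic 2 would be B). This is the Neapolitan chord — a major triad on the lowered second degree.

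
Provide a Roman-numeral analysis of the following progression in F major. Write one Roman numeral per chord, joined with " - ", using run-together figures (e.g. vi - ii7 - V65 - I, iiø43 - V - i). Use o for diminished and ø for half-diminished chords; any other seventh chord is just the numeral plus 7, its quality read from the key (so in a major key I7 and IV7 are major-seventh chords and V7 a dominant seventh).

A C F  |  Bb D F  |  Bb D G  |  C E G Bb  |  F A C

A-C-F has root F, degree 1 in F major, so I6.
Bb-D-F: root Bb is the subdominant; major triad there is IV.
Bb-D-G has root G, degree 2 in F major, so ii6.
C-E-G-Bb has root C, degree 5 in F major, so V7.
F-A-C has root F, degree 1 in F major, so I.

I6 - IV - ii6 - V7 - I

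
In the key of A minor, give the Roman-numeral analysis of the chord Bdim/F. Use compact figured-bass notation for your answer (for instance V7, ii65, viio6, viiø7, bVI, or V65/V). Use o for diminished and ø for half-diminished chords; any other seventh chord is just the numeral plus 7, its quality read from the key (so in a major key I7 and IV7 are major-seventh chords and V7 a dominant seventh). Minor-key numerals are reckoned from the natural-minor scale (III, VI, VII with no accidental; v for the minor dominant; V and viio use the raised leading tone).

Stacked in thirds the chord is B-D-F: a diminished triad on B.
In A minor, B is the supertonic; the diatonic diminished triad there is iio.
With F in the bass the chord is in second inversion, so the figured bass is 64.

iio64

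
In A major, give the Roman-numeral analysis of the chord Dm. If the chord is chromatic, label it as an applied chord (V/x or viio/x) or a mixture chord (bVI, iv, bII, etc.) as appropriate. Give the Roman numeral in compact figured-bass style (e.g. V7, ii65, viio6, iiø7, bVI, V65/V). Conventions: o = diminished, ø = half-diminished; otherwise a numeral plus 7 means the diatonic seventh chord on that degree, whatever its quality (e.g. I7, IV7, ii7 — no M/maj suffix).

iv

Stacked in thirds the chord is D-F-A: a minor triad on D.
D is the fourth degree of A major. This is the minor subdominant, borrowed from the parallel minor.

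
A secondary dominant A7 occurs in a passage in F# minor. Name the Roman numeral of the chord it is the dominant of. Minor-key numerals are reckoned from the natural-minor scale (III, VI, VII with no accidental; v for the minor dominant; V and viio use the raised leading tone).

The chord is a dominant seventh chord on A.
A dominant resolves down a perfect fifth: A → D. In F# minor, D is scale degree 6, i.e. VI.

VI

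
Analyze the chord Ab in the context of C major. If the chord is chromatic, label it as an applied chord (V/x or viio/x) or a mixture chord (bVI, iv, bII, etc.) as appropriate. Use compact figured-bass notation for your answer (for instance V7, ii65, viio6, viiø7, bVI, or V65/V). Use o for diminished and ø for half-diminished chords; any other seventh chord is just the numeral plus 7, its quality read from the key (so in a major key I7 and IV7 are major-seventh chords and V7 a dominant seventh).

Stacked in thirds the chord is Ab-C-Eb: a major triad on Ab.
Ab is the lowered sixth degree of C major (diatonic 6 would be A). This is a major triad on the lowered sixth degree, borrowed from the parallel minor.

bVI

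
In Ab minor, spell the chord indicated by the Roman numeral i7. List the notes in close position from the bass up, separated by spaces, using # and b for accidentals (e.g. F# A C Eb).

The numeral's case and figure indicate a minor seventh chord. In Ab minor its root, the tonic, is Ab.
That chord is spelled Ab-Cb-Eb-Gb.

Ab Cb Eb Gb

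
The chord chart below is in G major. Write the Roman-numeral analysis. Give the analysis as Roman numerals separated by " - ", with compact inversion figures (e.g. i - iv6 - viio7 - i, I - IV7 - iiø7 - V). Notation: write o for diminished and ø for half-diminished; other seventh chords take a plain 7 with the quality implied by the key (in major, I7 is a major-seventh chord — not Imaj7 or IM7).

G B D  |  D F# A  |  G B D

G-B-D: root G is the tonic; major triad there is I.
D-F#-A has root D, degree 5 in G major, so V.
G-B-D has root G, degree 1 in G major, so I.

I - V - I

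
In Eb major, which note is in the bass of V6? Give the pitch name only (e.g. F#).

V in Eb major has root Bb; the chord is Bb-D-F.
The figure 6 means first inversion — the third is in the bass.

D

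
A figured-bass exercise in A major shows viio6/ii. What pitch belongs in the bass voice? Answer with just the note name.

The applied chord viio6/ii is rooted on A#: A#-C#-E.
The figure 6 means first inversion — the third is in the bass.

C#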